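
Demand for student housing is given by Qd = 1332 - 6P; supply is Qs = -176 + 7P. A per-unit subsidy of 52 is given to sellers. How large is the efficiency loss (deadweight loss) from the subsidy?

Pre-subsidy: 1332 - 6P = -176 + 7P gives P* = 116, Q* = 636.
With the subsidy, sellers receive Ps = Pb + 52 for each unit, where Pb is the price buyers pay.
Supply in terms of Pb becomes Qs = -176 + 7(Pb + 52) = 188 + 7Pb. Setting this equal to demand: 1332 - 6Pb = 188 + 7Pb, so Pb = 88.
Sellers receive Ps = 88 + 52 = 140; Q' = 1332 − 6·88 = 804.
The subsidy expands output by 804 − 636 = 168 past the efficient level; on those units the gap between marginal cost and willingness to pay runs from 0 up to 52.
DWL = ½ × 52 × 168 = 4368.

Deadweight loss = 4368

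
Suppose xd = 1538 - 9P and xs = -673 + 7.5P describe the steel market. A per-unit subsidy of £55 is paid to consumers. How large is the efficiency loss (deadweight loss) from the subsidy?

Deadweight loss = £6187.5

Pre-subsidy: 1538 - 9P = -673 + 7.5P gives P* = 134, x* = 332.
With the rebate, buyers effectively pay Pb = Ps − 55, where Ps is the price sellers receive.
Demand in terms of Ps becomes xd = 1538 − 9(Ps − 55) = 2033 - 9Ps. Setting this equal to supply: 2033 - 9Ps = -673 + 7.5Ps, so Ps = 164.
Buyers pay Pb = 164 − 55 = 109; x' = -673 + 7.5·164 = 557.
The subsidy expands output by 557 − 332 = 225 past the efficient level; on those units the gap between marginal cost and willingness to pay runs from 0 up to 55.
DWL = ½ × 55 × 225 = 6187.5.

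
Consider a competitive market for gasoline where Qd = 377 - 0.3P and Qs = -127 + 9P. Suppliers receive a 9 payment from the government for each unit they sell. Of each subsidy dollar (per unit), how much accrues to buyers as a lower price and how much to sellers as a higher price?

Pre-subsidy: 377 - 0.3P = -127 + 9P gives P* = 1680/31, Q* = 11183/31.
With the subsidy, sellers receive Ps = Pb + 9 for each unit, where Pb is the price buyers pay.
Supply in terms of Pb becomes Qs = -127 + 9(Pb + 9) = -46 + 9Pb. Setting this equal to demand: 377 - 0.3Pb = -46 + 9Pb, so Pb = 1410/31.
Sellers receive Ps = 1410/31 + 9 = 1689/31; Q' = 377 − 0.3·(1410/31) = 11264/31.
Buyers' price falls by P* − Pb = 1680/31 − 1410/31 = 270/31; sellers' price rises by Ps − P* = 1689/31 − 1680/31 = 9/31.

Buyers gain 270/31 per unit; sellers gain 9/31 per unit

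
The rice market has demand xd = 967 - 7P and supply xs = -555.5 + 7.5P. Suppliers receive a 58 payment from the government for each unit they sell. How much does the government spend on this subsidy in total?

Government cost = 25636

Pre-subsidy: 967 - 7P = -555.5 + 7.5P gives P* = 105, x* = 232.
With the subsidy, sellers receive Ps = Pb + 58 for each unit, where Pb is the price buyers pay.
Supply in terms of Pb becomes xs = -555.5 + 7.5(Pb + 58) = -120.5 + 7.5Pb. Setting this equal to demand: 967 - 7Pb = -120.5 + 7.5Pb, so Pb = 75.
Sellers receive Ps = 75 + 58 = 133; x' = 967 − 7·75 = 442.
Government outlay = subsidy × quantity = 58 × 442 = 25636.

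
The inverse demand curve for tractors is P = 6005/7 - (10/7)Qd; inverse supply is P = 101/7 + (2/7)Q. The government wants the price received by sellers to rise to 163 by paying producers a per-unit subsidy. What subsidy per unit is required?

At a seller price of 163, quantity supplied is -50.5 + 3.5·163 = 520.
Buyers absorb 520 only when they pay Pb = 6005/7 − (10/7)·520 = 115.
s = Ps − Pb = 163 − 115 = 48.

Required subsidy s = 48 per unit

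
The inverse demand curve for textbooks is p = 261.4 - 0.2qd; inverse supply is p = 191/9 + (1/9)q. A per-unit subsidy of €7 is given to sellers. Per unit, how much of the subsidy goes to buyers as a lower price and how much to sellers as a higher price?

Buyers gain €4.5 per unit; sellers gain €2.5 per unit

Pre-subsidy: 261.4 - 0.2q = 191/9 + (1/9)q gives q* = 772 and p* = 107.
With the subsidy, sellers receive ps = pb + 7 for each unit, where pb is the price buyers pay.
On the curves, pb = 261.4 - 0.2q and ps = 191/9 + (1/9)q; the wedge ps − pb = 7 gives 191/9 + (1/9)q − (261.4 - 0.2q) = 7, so q' = 794.5.
Then pb = 261.4 − 0.2·794.5 = 102.5 and ps = 191/9 + (1/9)·794.5 = 109.5.
Buyers' price falls by p* − pb = 107 − 102.5 = 4.5; sellers' price rises by ps − p* = 109.5 − 107 = 2.5.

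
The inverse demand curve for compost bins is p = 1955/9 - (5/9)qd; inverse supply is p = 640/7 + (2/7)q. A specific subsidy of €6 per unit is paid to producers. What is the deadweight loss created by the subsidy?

Deadweight loss = 1134/53

Pre-subsidy: 1955/9 - (5/9)q = 640/7 + (2/7)q gives q* = 7925/53 and p* = 7110/53.
With the subsidy, sellers receive ps = pb + 6 for each unit, where pb is the price buyers pay.
On the curves, pb = 1955/9 - (5/9)q and ps = 640/7 + (2/7)q; the wedge ps − pb = 6 gives 640/7 + (2/7)q − (1955/9 - (5/9)q) = 6, so q' = 8303/53.
Then pb = 1955/9 − (5/9)·(8303/53) = 6900/53 and ps = 640/7 + (2/7)·(8303/53) = 7218/53.
The subsidy expands output by 8303/53 − 7925/53 = 378/53 past the efficient level; on those units the gap between marginal cost and willingness to pay runs from 0 up to 6.
DWL = ½ × 6 × 378/53 = 1134/53.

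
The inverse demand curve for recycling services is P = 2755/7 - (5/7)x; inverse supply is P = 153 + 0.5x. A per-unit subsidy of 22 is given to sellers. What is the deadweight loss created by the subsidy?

Pre-subsidy: 2755/7 - (5/7)x = 153 + 0.5x gives x* = 3368/17 and P* = 4285/17.
With the subsidy, sellers receive Ps = Pb + 22 for each unit, where Pb is the price buyers pay.
On the curves, Pb = 2755/7 - (5/7)x and Ps = 153 + 0.5x; the wedge Ps − Pb = 22 gives 153 + 0.5x − (2755/7 - (5/7)x) = 22, so x' = 3676/17.
Then Pb = 2755/7 − (5/7)·(3676/17) = 4065/17 and Ps = 153 + 0.5·(3676/17) = 4439/17.
The subsidy expands output by 3676/17 − 3368/17 = 308/17 past the efficient level; on those units the gap between marginal cost and willingness to pay runs from 0 up to 22.
DWL = ½ × 22 × 308/17 = 3388/17.

Deadweight loss = 3388/17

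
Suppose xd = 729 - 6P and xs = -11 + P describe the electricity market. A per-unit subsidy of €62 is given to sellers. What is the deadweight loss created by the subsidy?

Pre-subsidy: 729 - 6P = -11 + P gives P* = 740/7, x* = 663/7.
With the subsidy, sellers receive Ps = Pb + 62 for each unit, where Pb is the price buyers pay.
Supply in terms of Pb becomes xs = -11 + 1(Pb + 62) = 51 + Pb. Setting this equal to demand: 729 - 6Pb = 51 + Pb, so Pb = 678/7.
Sellers receive Ps = 678/7 + 62 = 1112/7; x' = 729 − 6·(678/7) = 1035/7.
The subsidy expands output by 1035/7 − 663/7 = 372/7 past the efficient level; on those units the gap between marginal cost and willingness to pay runs from 0 up to 62.
DWL = ½ × 62 × 372/7 = 11532/7.

Deadweight loss = 11532/7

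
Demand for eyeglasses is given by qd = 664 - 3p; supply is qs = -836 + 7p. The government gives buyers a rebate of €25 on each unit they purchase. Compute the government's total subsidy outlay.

Pre-subsidy: 664 - 3p = -836 + 7p gives p* = 150, q* = 214.
With the rebate, buyers effectively pay pb = ps − 25, where ps is the price sellers receive.
Demand in terms of ps becomes qd = 664 − 3(ps − 25) = 739 - 3ps. Setting this equal to supply: 739 - 3ps = -836 + 7ps, so ps = 157.5.
Buyers pay pb = 157.5 − 25 = 132.5; q' = -836 + 7·157.5 = 266.5.
Government outlay = subsidy × quantity = 25 × 266.5 = 6662.5.

Government cost = €6662.5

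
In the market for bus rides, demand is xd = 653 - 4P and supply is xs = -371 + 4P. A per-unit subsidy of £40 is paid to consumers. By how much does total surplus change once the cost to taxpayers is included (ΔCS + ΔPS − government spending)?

Net change in total surplus = -£1600

Pre-subsidy: 653 - 4P = -371 + 4P gives P* = 128, x* = 141.
With the rebate, buyers effectively pay Pb = Ps − 40, where Ps is the price sellers receive.
Demand in terms of Ps becomes xd = 653 − 4(Ps − 40) = 813 - 4Ps. Setting this equal to supply: 813 - 4Ps = -371 + 4Ps, so Ps = 148.
Buyers pay Pb = 148 − 40 = 108; x' = -371 + 4·148 = 221.
ΔCS = ½(141 + 221)(128 − 108) = 3620; ΔPS = ½(141 + 221)(148 − 128) = 3620.
Government spending = 40 × 221 = 8840.
Net change = 3620 + 3620 − 8840 = -1600. The loss equals the DWL triangle ½·40·80.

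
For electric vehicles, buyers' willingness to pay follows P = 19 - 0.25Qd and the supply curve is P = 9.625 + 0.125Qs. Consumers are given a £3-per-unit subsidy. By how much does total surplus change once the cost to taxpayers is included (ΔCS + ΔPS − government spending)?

Net change in total surplus = -£12

Pre-subsidy: 19 - 0.25Q = 9.625 + 0.125Q gives Q* = 25 and P* = 12.75.
With the rebate, buyers effectively pay Pb = Ps − 3, where Ps is the price sellers receive.
On the curves, Pb = 19 - 0.25Q and Ps = 9.625 + 0.125Q; the wedge Ps − Pb = 3 gives 9.625 + 0.125Q − (19 - 0.25Q) = 3, so Q' = 33.
Then Pb = 19 − 0.25·33 = 10.75 and Ps = 9.625 + 0.125·33 = 13.75.
ΔCS = ½(25 + 33)(12.75 − 10.75) = 58; ΔPS = ½(25 + 33)(13.75 − 12.75) = 29.
Government spending = 3 × 33 = 99.
Net change = 58 + 29 − 99 = -12. The loss equals the DWL triangle ½·3·8.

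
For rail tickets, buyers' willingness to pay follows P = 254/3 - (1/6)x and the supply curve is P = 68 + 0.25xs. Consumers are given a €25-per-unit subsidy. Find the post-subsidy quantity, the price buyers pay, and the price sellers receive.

Pre-subsidy: 254/3 - (1/6)x = 68 + 0.25x gives x* = 40 and P* = 78.
With the rebate, buyers effectively pay Pb = Ps − 25, where Ps is the price sellers receive.
On the curves, Pb = 254/3 - (1/6)x and Ps = 68 + 0.25x; the wedge Ps − Pb = 25 gives 68 + 0.25x − (254/3 - (1/6)x) = 25, so x' = 100.
Then Pb = 254/3 − (1/6)·100 = 68 and Ps = 68 + 0.25·100 = 93.

x' = 100; buyers pay €68; sellers receive €93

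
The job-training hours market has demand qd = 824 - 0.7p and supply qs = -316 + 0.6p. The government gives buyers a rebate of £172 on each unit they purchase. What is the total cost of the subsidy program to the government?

Pre-subsidy: 824 - 0.7p = -316 + 0.6p gives p* = 11400/13, q* = 2732/13.
With the rebate, buyers effectively pay pb = ps − 172, where ps is the price sellers receive.
Demand in terms of ps becomes qd = 824 − 0.7(ps − 172) = 944.4 - 0.7ps. Setting this equal to supply: 944.4 - 0.7ps = -316 + 0.6ps, so ps = 12604/13.
Buyers pay pb = 12604/13 − 172 = 10368/13; q' = -316 + 0.6·(12604/13) = 17272/65.
Government outlay = subsidy × quantity = 172 × 17272/65 = 2970784/65.

Government cost = 2970784/65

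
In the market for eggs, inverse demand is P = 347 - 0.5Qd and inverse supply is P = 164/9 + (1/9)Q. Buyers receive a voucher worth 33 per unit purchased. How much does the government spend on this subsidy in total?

Government cost = 19536

Pre-subsidy: 347 - 0.5Q = 164/9 + (1/9)Q gives Q* = 538 and P* = 78.
With the rebate, buyers effectively pay Pb = Ps − 33, where Ps is the price sellers receive.
On the curves, Pb = 347 - 0.5Q and Ps = 164/9 + (1/9)Q; the wedge Ps − Pb = 33 gives 164/9 + (1/9)Q − (347 - 0.5Q) = 33, so Q' = 592.
Then Pb = 347 − 0.5·592 = 51 and Ps = 164/9 + (1/9)·592 = 84.
Government outlay = subsidy × quantity = 33 × 592 = 19536.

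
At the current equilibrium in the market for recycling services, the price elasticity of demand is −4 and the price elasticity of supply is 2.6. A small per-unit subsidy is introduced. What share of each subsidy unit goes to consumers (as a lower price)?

Consumer share = 13/33

For a small subsidy around the equilibrium, the benefit split depends on the relative slopes, which at a point are proportional to the elasticities.
Buyer share = εs/(εs + |εd|) = 2.6/(2.6 + 4) = 13/33; seller share = |εd|/(εs + |εd|) = 20/33.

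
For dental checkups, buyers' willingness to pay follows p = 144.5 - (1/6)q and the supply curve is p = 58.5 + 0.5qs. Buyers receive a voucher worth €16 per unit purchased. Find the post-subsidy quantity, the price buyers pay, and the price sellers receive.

Pre-subsidy: 144.5 - (1/6)q = 58.5 + 0.5q gives q* = 129 and p* = 123.
With the rebate, buyers effectively pay pb = ps − 16, where ps is the price sellers receive.
On the curves, pb = 144.5 - (1/6)q and ps = 58.5 + 0.5q; the wedge ps − pb = 16 gives 58.5 + 0.5q − (144.5 - (1/6)q) = 16, so q' = 153.
Then pb = 144.5 − (1/6)·153 = 119 and ps = 58.5 + 0.5·153 = 135.

q' = 153; buyers pay €119; sellers receive €135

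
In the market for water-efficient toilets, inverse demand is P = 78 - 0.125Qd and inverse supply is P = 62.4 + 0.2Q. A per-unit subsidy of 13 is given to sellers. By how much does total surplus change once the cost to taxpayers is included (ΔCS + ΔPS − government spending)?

Net change in total surplus = -260

Pre-subsidy: 78 - 0.125Q = 62.4 + 0.2Q gives Q* = 48 and P* = 72.
With the subsidy, sellers receive Ps = Pb + 13 for each unit, where Pb is the price buyers pay.
On the curves, Pb = 78 - 0.125Q and Ps = 62.4 + 0.2Q; the wedge Ps − Pb = 13 gives 62.4 + 0.2Q − (78 - 0.125Q) = 13, so Q' = 88.
Then Pb = 78 − 0.125·88 = 67 and Ps = 62.4 + 0.2·88 = 80.
ΔCS = ½(48 + 88)(72 − 67) = 340; ΔPS = ½(48 + 88)(80 − 72) = 544.
Government spending = 13 × 88 = 1144.
Net change = 340 + 544 − 1144 = -260. The loss equals the DWL triangle ½·13·40.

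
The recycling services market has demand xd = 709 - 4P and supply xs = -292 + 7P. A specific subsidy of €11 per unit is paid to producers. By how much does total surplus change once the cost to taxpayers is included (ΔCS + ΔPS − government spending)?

Pre-subsidy: 709 - 4P = -292 + 7P gives P* = 91, x* = 345.
With the subsidy, sellers receive Ps = Pb + 11 for each unit, where Pb is the price buyers pay.
Supply in terms of Pb becomes xs = -292 + 7(Pb + 11) = -215 + 7Pb. Setting this equal to demand: 709 - 4Pb = -215 + 7Pb, so Pb = 84.
Sellers receive Ps = 84 + 11 = 95; x' = 709 − 4·84 = 373.
ΔCS = ½(345 + 373)(91 − 84) = 2513; ΔPS = ½(345 + 373)(95 − 91) = 1436.
Government spending = 11 × 373 = 4103.
Net change = 2513 + 1436 − 4103 = -154. The loss equals the DWL triangle ½·11·28.

Net change in total surplus = -€154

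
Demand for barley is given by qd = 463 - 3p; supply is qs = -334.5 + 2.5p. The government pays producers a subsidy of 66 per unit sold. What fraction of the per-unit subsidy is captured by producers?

Pre-subsidy: 463 - 3p = -334.5 + 2.5p gives p* = 145, q* = 28.
With the subsidy, sellers receive ps = pb + 66 for each unit, where pb is the price buyers pay.
Supply in terms of pb becomes qs = -334.5 + 2.5(pb + 66) = -169.5 + 2.5pb. Setting this equal to demand: 463 - 3pb = -169.5 + 2.5pb, so pb = 115.
Sellers receive ps = 115 + 66 = 181; q' = 463 − 3·115 = 118.
Buyers' price falls by p* − pb = 145 − 115 = 30; sellers' price rises by ps − p* = 181 − 145 = 36.
So producers capture 36/66 = 6/11 of each unit of subsidy.

Producer share = 6/11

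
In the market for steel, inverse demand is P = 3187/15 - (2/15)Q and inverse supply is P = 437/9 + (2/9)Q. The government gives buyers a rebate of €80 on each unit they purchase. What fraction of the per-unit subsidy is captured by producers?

Pre-subsidy: 3187/15 - (2/15)Q = 437/9 + (2/9)Q gives Q* = 461 and P* = 151.
With the rebate, buyers effectively pay Pb = Ps − 80, where Ps is the price sellers receive.
On the curves, Pb = 3187/15 - (2/15)Q and Ps = 437/9 + (2/9)Q; the wedge Ps − Pb = 80 gives 437/9 + (2/9)Q − (3187/15 - (2/15)Q) = 80, so Q' = 686.
Then Pb = 3187/15 − (2/15)·686 = 121 and Ps = 437/9 + (2/9)·686 = 201.
Buyers' price falls by P* − Pb = 151 − 121 = 30; sellers' price rises by Ps − P* = 201 − 151 = 50.
So producers capture 50/80 = 0.625 of each unit of subsidy.

Producer share = 0.625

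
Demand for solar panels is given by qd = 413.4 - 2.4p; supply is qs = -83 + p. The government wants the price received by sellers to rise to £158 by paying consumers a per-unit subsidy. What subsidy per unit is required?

At a seller price of 158, quantity supplied is -83 + 1·158 = 75.
Buyers absorb 75 only when they pay pb with 413.4 − 2.4·pb = 75, i.e. pb = 141.
s = ps − pb = 158 − 141 = 17.

Required subsidy s = £17 per unit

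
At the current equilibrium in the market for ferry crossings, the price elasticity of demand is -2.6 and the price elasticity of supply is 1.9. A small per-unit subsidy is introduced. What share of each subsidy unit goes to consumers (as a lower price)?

For a small subsidy around the equilibrium, the benefit split depends on the relative slopes, which at a point are proportional to the elasticities.
Buyer share = εs/(εs + |εd|) = 1.9/(1.9 + 2.6) = 19/45; seller share = |εd|/(εs + |εd|) = 26/45.

Consumer share = 19/45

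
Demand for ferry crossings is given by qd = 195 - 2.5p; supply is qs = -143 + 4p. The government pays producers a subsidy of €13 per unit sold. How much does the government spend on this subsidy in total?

Pre-subsidy: 195 - 2.5p = -143 + 4p gives p* = 52, q* = 65.
With the subsidy, sellers receive ps = pb + 13 for each unit, where pb is the price buyers pay.
Supply in terms of pb becomes qs = -143 + 4(pb + 13) = -91 + 4pb. Setting this equal to demand: 195 - 2.5pb = -91 + 4pb, so pb = 44.
Sellers receive ps = 44 + 13 = 57; q' = 195 − 2.5·44 = 85.
Government outlay = subsidy × quantity = 13 × 85 = 1105.

Government cost = €1105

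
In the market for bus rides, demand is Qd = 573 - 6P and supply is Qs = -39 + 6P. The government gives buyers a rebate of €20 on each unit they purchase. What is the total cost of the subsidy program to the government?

Pre-subsidy: 573 - 6P = -39 + 6P gives P* = 51, Q* = 267.
With the rebate, buyers effectively pay Pb = Ps − 20, where Ps is the price sellers receive.
Demand in terms of Ps becomes Qd = 573 − 6(Ps − 20) = 693 - 6Ps. Setting this equal to supply: 693 - 6Ps = -39 + 6Ps, so Ps = 61.
Buyers pay Pb = 61 − 20 = 41; Q' = -39 + 6·61 = 327.
Government outlay = subsidy × quantity = 20 × 327 = 6540.

Government cost = €6540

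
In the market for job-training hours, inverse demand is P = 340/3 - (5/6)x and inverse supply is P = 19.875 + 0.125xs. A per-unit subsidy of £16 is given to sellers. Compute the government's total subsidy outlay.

Pre-subsidy: 340/3 - (5/6)x = 19.875 + 0.125x gives x* = 2243/23 and P* = 1475/46.
With the subsidy, sellers receive Ps = Pb + 16 for each unit, where Pb is the price buyers pay.
On the curves, Pb = 340/3 - (5/6)x and Ps = 19.875 + 0.125x; the wedge Ps − Pb = 16 gives 19.875 + 0.125x − (340/3 - (5/6)x) = 16, so x' = 2627/23.
Then Pb = 340/3 − (5/6)·(2627/23) = 835/46 and Ps = 19.875 + 0.125·(2627/23) = 1571/46.
Government outlay = subsidy × quantity = 16 × 2627/23 = 42032/23.

Government cost = 42032/23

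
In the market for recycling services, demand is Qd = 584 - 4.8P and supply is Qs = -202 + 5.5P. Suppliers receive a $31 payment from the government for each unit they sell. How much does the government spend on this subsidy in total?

Pre-subsidy: 584 - 4.8P = -202 + 5.5P gives P* = 7860/103, Q* = 22424/103.
With the subsidy, sellers receive Ps = Pb + 31 for each unit, where Pb is the price buyers pay.
Supply in terms of Pb becomes Qs = -202 + 5.5(Pb + 31) = -31.5 + 5.5Pb. Setting this equal to demand: 584 - 4.8Pb = -31.5 + 5.5Pb, so Pb = 6155/103.
Sellers receive Ps = 6155/103 + 31 = 9348/103; Q' = 584 − 4.8·(6155/103) = 30608/103.
Government outlay = subsidy × quantity = 31 × 30608/103 = 948848/103.

Government cost = 948848/103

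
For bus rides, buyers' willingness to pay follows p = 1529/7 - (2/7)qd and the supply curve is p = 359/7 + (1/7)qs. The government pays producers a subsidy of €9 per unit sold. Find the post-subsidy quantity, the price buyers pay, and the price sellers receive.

Pre-subsidy: 1529/7 - (2/7)q = 359/7 + (1/7)q gives q* = 390 and p* = 107.
With the subsidy, sellers receive ps = pb + 9 for each unit, where pb is the price buyers pay.
On the curves, pb = 1529/7 - (2/7)q and ps = 359/7 + (1/7)q; the wedge ps − pb = 9 gives 359/7 + (1/7)q − (1529/7 - (2/7)q) = 9, so q' = 411.
Then pb = 1529/7 − (2/7)·411 = 101 and ps = 359/7 + (1/7)·411 = 110.

q' = 411; buyers pay €101; sellers receive €110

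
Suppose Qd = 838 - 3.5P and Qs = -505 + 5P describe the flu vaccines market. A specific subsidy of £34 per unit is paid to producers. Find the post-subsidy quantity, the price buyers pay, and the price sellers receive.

Pre-subsidy: 838 - 3.5P = -505 + 5P gives P* = 158, Q* = 285.
With the subsidy, sellers receive Ps = Pb + 34 for each unit, where Pb is the price buyers pay.
Supply in terms of Pb becomes Qs = -505 + 5(Pb + 34) = -335 + 5Pb. Setting this equal to demand: 838 - 3.5Pb = -335 + 5Pb, so Pb = 138.
Sellers receive Ps = 138 + 34 = 172; Q' = 838 − 3.5·138 = 355.

Q' = 355; buyers pay £138; sellers receive £172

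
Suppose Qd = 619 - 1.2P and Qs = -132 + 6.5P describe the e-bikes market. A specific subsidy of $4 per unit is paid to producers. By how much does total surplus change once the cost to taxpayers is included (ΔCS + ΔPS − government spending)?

Pre-subsidy: 619 - 1.2P = -132 + 6.5P gives P* = 7510/77, Q* = 38651/77.
With the subsidy, sellers receive Ps = Pb + 4 for each unit, where Pb is the price buyers pay.
Supply in terms of Pb becomes Qs = -132 + 6.5(Pb + 4) = -106 + 6.5Pb. Setting this equal to demand: 619 - 1.2Pb = -106 + 6.5Pb, so Pb = 7250/77.
Sellers receive Ps = 7250/77 + 4 = 7558/77; Q' = 619 − 1.2·(7250/77) = 38963/77.
ΔCS = ½(38651/77 + 38963/77)(7510/77 − 7250/77) = 10089820/5929; ΔPS = ½(38651/77 + 38963/77)(7558/77 − 7510/77) = 1862736/5929.
Government spending = 4 × 38963/77 = 155852/77.
Net change = 10089820/5929 + 1862736/5929 − 155852/77 = -624/77. The loss equals the DWL triangle ½·4·312/77.

Net change in total surplus = -624/77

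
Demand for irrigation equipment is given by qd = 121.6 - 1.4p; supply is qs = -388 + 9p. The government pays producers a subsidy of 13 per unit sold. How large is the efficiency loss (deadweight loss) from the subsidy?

Deadweight loss = 102.375

Pre-subsidy: 121.6 - 1.4p = -388 + 9p gives p* = 49, q* = 53.
With the subsidy, sellers receive ps = pb + 13 for each unit, where pb is the price buyers pay.
Supply in terms of pb becomes qs = -388 + 9(pb + 13) = -271 + 9pb. Setting this equal to demand: 121.6 - 1.4pb = -271 + 9pb, so pb = 37.75.
Sellers receive ps = 37.75 + 13 = 50.75; q' = 121.6 − 1.4·37.75 = 68.75.
The subsidy expands output by 68.75 − 53 = 15.75 past the efficient level; on those units the gap between marginal cost and willingness to pay runs from 0 up to 13.
DWL = ½ × 13 × 15.75 = 102.375.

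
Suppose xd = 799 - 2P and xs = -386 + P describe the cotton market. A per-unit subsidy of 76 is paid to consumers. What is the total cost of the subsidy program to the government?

Pre-subsidy: 799 - 2P = -386 + P gives P* = 395, x* = 9.
With the rebate, buyers effectively pay Pb = Ps − 76, where Ps is the price sellers receive.
Demand in terms of Ps becomes xd = 799 − 2(Ps − 76) = 951 - 2Ps. Setting this equal to supply: 951 - 2Ps = -386 + Ps, so Ps = 1337/3.
Buyers pay Pb = 1337/3 − 76 = 1109/3; x' = -386 + 1·(1337/3) = 179/3.
Government outlay = subsidy × quantity = 76 × 179/3 = 13604/3.

Government cost = 13604/3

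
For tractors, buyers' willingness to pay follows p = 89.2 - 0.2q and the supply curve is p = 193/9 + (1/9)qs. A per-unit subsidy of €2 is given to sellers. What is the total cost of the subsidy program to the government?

Government cost = 3139/7

Pre-subsidy: 89.2 - 0.2q = 193/9 + (1/9)q gives q* = 3049/14 and p* = 639/14.
With the subsidy, sellers receive ps = pb + 2 for each unit, where pb is the price buyers pay.
On the curves, pb = 89.2 - 0.2q and ps = 193/9 + (1/9)q; the wedge ps − pb = 2 gives 193/9 + (1/9)q − (89.2 - 0.2q) = 2, so q' = 3139/14.
Then pb = 89.2 − 0.2·(3139/14) = 621/14 and ps = 193/9 + (1/9)·(3139/14) = 649/14.
Government outlay = subsidy × quantity = 2 × 3139/14 = 3139/7.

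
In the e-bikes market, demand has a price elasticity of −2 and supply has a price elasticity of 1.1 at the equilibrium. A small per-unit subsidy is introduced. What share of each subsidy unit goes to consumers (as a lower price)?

For a small subsidy around the equilibrium, the benefit split depends on the relative slopes, which at a point are proportional to the elasticities.
Buyer share = εs/(εs + |εd|) = 1.1/(1.1 + 2) = 11/31; seller share = |εd|/(εs + |εd|) = 20/31.

Consumer share = 11/31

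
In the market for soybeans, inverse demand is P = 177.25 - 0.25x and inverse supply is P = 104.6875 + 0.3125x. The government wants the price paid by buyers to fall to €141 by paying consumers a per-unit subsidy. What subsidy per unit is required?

At a buyer price of 141, quantity demanded is 709 − 4·141 = 145.
Sellers supply 145 only when they receive Ps = 104.6875 + 0.3125·145 = 150.
s = Ps − Pb = 150 − 141 = 9.

Required subsidy s = €9 per unit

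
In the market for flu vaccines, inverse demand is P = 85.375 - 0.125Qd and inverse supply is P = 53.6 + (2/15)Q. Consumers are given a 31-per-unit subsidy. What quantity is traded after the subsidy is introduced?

Pre-subsidy: 85.375 - 0.125Q = 53.6 + (2/15)Q gives Q* = 123 and P* = 70.
With the rebate, buyers effectively pay Pb = Ps − 31, where Ps is the price sellers receive.
On the curves, Pb = 85.375 - 0.125Q and Ps = 53.6 + (2/15)Q; the wedge Ps − Pb = 31 gives 53.6 + (2/15)Q − (85.375 - 0.125Q) = 31, so Q' = 243.
Then Pb = 85.375 − 0.125·243 = 55 and Ps = 53.6 + (2/15)·243 = 86.

Q' = 243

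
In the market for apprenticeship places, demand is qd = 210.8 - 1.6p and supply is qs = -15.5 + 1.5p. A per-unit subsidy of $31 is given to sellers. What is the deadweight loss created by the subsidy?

Deadweight loss = $372

Pre-subsidy: 210.8 - 1.6p = -15.5 + 1.5p gives p* = 73, q* = 94.
With the subsidy, sellers receive ps = pb + 31 for each unit, where pb is the price buyers pay.
Supply in terms of pb becomes qs = -15.5 + 1.5(pb + 31) = 31 + 1.5pb. Setting this equal to demand: 210.8 - 1.6pb = 31 + 1.5pb, so pb = 58.
Sellers receive ps = 58 + 31 = 89; q' = 210.8 − 1.6·58 = 118.
The subsidy expands output by 118 − 94 = 24 past the efficient level; on those units the gap between marginal cost and willingness to pay runs from 0 up to 31.
DWL = ½ × 31 × 24 = 372.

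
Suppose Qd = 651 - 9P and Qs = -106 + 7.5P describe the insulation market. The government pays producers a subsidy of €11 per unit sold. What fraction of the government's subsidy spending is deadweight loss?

DWL / government spending = 55/692

Pre-subsidy: 651 - 9P = -106 + 7.5P gives P* = 1514/33, Q* = 2619/11.
With the subsidy, sellers receive Ps = Pb + 11 for each unit, where Pb is the price buyers pay.
Supply in terms of Pb becomes Qs = -106 + 7.5(Pb + 11) = -23.5 + 7.5Pb. Setting this equal to demand: 651 - 9Pb = -23.5 + 7.5Pb, so Pb = 1349/33.
Sellers receive Ps = 1349/33 + 11 = 1712/33; Q' = 651 − 9·(1349/33) = 3114/11.
ΔCS = ½(2619/11 + 3114/11)(1514/33 − 1349/33) = 28665/22; ΔPS = ½(2619/11 + 3114/11)(1712/33 − 1514/33) = 17199/11.
Government spending = 11 × 3114/11 = 3114.
DWL = ½ × 11 × (3114/11 − 2619/11) = 247.5; fraction = 247.5 / 3114 = 55/692.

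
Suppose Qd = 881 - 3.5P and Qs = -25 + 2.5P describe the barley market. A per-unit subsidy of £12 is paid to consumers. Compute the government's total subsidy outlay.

Pre-subsidy: 881 - 3.5P = -25 + 2.5P gives P* = 151, Q* = 352.5.
With the rebate, buyers effectively pay Pb = Ps − 12, where Ps is the price sellers receive.
Demand in terms of Ps becomes Qd = 881 − 3.5(Ps − 12) = 923 - 3.5Ps. Setting this equal to supply: 923 - 3.5Ps = -25 + 2.5Ps, so Ps = 158.
Buyers pay Pb = 158 − 12 = 146; Q' = -25 + 2.5·158 = 370.
Government outlay = subsidy × quantity = 12 × 370 = 4440.

Government cost = £4440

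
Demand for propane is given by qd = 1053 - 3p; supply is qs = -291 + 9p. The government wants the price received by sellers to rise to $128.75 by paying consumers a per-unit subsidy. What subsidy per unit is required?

Required subsidy s = $67 per unit

At a seller price of 128.75, quantity supplied is -291 + 9·128.75 = 867.75.
Buyers absorb 867.75 only when they pay pb with 1053 − 3·pb = 867.75, i.e. pb = 61.75.
s = ps − pb = 128.75 − 61.75 = 67.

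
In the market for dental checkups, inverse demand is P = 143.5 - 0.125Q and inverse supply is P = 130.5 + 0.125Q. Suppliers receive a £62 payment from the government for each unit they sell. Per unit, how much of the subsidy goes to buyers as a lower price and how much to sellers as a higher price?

Buyers gain £31 per unit; sellers gain £31 per unit

Pre-subsidy: 143.5 - 0.125Q = 130.5 + 0.125Q gives Q* = 52 and P* = 137.
With the subsidy, sellers receive Ps = Pb + 62 for each unit, where Pb is the price buyers pay.
On the curves, Pb = 143.5 - 0.125Q and Ps = 130.5 + 0.125Q; the wedge Ps − Pb = 62 gives 130.5 + 0.125Q − (143.5 - 0.125Q) = 62, so Q' = 300.
Then Pb = 143.5 − 0.125·300 = 106 and Ps = 130.5 + 0.125·300 = 168.
Buyers' price falls by P* − Pb = 137 − 106 = 31; sellers' price rises by Ps − P* = 168 − 137 = 31.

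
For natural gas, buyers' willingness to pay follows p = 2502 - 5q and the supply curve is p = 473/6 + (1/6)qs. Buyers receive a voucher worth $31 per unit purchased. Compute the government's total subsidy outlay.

Government cost = $14725

Pre-subsidy: 2502 - 5q = 473/6 + (1/6)q gives q* = 469 and p* = 157.
With the rebate, buyers effectively pay pb = ps − 31, where ps is the price sellers receive.
On the curves, pb = 2502 - 5q and ps = 473/6 + (1/6)q; the wedge ps − pb = 31 gives 473/6 + (1/6)q − (2502 - 5q) = 31, so q' = 475.
Then pb = 2502 − 5·475 = 127 and ps = 473/6 + (1/6)·475 = 158.
Government outlay = subsidy × quantity = 31 × 475 = 14725.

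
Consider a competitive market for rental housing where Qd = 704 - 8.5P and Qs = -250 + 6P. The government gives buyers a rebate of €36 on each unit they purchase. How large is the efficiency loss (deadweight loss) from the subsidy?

Pre-subsidy: 704 - 8.5P = -250 + 6P gives P* = 1908/29, Q* = 4198/29.
With the rebate, buyers effectively pay Pb = Ps − 36, where Ps is the price sellers receive.
Demand in terms of Ps becomes Qd = 704 − 8.5(Ps − 36) = 1010 - 8.5Ps. Setting this equal to supply: 1010 - 8.5Ps = -250 + 6Ps, so Ps = 2520/29.
Buyers pay Pb = 2520/29 − 36 = 1476/29; Q' = -250 + 6·(2520/29) = 7870/29.
The subsidy expands output by 7870/29 − 4198/29 = 3672/29 past the efficient level; on those units the gap between marginal cost and willingness to pay runs from 0 up to 36.
DWL = ½ × 36 × 3672/29 = 66096/29.

Deadweight loss = 66096/29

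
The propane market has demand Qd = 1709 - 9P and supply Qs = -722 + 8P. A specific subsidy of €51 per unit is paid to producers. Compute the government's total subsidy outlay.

Pre-subsidy: 1709 - 9P = -722 + 8P gives P* = 143, Q* = 422.
With the subsidy, sellers receive Ps = Pb + 51 for each unit, where Pb is the price buyers pay.
Supply in terms of Pb becomes Qs = -722 + 8(Pb + 51) = -314 + 8Pb. Setting this equal to demand: 1709 - 9Pb = -314 + 8Pb, so Pb = 119.
Sellers receive Ps = 119 + 51 = 170; Q' = 1709 − 9·119 = 638.
Government outlay = subsidy × quantity = 51 × 638 = 32538.

Government cost = €32538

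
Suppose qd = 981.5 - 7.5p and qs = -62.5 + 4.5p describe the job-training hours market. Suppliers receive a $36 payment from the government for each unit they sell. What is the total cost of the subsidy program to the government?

Government cost = $15489

Pre-subsidy: 981.5 - 7.5p = -62.5 + 4.5p gives p* = 87, q* = 329.
With the subsidy, sellers receive ps = pb + 36 for each unit, where pb is the price buyers pay.
Supply in terms of pb becomes qs = -62.5 + 4.5(pb + 36) = 99.5 + 4.5pb. Setting this equal to demand: 981.5 - 7.5pb = 99.5 + 4.5pb, so pb = 73.5.
Sellers receive ps = 73.5 + 36 = 109.5; q' = 981.5 − 7.5·73.5 = 430.25.
Government outlay = subsidy × quantity = 36 × 430.25 = 15489.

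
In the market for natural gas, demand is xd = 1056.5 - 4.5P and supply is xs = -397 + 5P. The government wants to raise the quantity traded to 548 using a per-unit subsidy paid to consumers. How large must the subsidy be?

Required subsidy s = 76 per unit

At x = 548, invert demand for the buyer price: Pb = (1056.5 − 548)/4.5 = 113; invert supply for the seller price: Ps = (548 − (-397))/5 = 189.
The subsidy must fill the gap: s = Ps − Pb = 189 − 113 = 76.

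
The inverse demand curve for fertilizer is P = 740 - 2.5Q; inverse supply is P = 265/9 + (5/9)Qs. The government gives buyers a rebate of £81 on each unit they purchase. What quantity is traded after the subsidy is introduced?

Pre-subsidy: 740 - 2.5Q = 265/9 + (5/9)Q gives Q* = 2558/11 and P* = 1745/11.
With the rebate, buyers effectively pay Pb = Ps − 81, where Ps is the price sellers receive.
On the curves, Pb = 740 - 2.5Q and Ps = 265/9 + (5/9)Q; the wedge Ps − Pb = 81 gives 265/9 + (5/9)Q − (740 - 2.5Q) = 81, so Q' = 14248/55.
Then Pb = 740 − 2.5·(14248/55) = 1016/11 and Ps = 265/9 + (5/9)·(14248/55) = 1907/11.

Q' = 14248/55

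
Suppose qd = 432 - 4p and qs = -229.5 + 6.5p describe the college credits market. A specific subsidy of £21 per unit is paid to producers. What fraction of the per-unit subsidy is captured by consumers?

Consumer share = 13/21

Pre-subsidy: 432 - 4p = -229.5 + 6.5p gives p* = 63, q* = 180.
With the subsidy, sellers receive ps = pb + 21 for each unit, where pb is the price buyers pay.
Supply in terms of pb becomes qs = -229.5 + 6.5(pb + 21) = -93 + 6.5pb. Setting this equal to demand: 432 - 4pb = -93 + 6.5pb, so pb = 50.
Sellers receive ps = 50 + 21 = 71; q' = 432 − 4·50 = 232.
Buyers' price falls by p* − pb = 63 − 50 = 13; sellers' price rises by ps − p* = 71 − 63 = 8.
So consumers capture 13/21 = 13/21 of each unit of subsidy.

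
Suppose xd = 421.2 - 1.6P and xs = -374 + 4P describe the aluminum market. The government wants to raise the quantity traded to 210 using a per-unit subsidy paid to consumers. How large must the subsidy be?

Required subsidy s = 14 per unit

At x = 210, invert demand for the buyer price: Pb = (421.2 − 210)/1.6 = 132; invert supply for the seller price: Ps = (210 − (-374))/4 = 146.
The subsidy must fill the gap: s = Ps − Pb = 146 − 132 = 14.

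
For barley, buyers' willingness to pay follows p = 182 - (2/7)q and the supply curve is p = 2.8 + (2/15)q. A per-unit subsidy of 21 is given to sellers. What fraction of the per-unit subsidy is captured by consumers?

Consumer share = 15/22

Pre-subsidy: 182 - (2/7)q = 2.8 + (2/15)q gives q* = 4704/11 and p* = 658/11.
With the subsidy, sellers receive ps = pb + 21 for each unit, where pb is the price buyers pay.
On the curves, pb = 182 - (2/7)q and ps = 2.8 + (2/15)q; the wedge ps − pb = 21 gives 2.8 + (2/15)q − (182 - (2/7)q) = 21, so q' = 477.75.
Then pb = 182 − (2/7)·477.75 = 45.5 and ps = 2.8 + (2/15)·477.75 = 66.5.
Buyers' price falls by p* − pb = 658/11 − 45.5 = 315/22; sellers' price rises by ps − p* = 66.5 − 658/11 = 147/22.
So consumers capture (315/22)/21 = 15/22 of each unit of subsidy.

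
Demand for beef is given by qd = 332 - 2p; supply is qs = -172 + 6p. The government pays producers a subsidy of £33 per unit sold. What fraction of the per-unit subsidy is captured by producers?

Producer share = 0.25

Pre-subsidy: 332 - 2p = -172 + 6p gives p* = 63, q* = 206.
With the subsidy, sellers receive ps = pb + 33 for each unit, where pb is the price buyers pay.
Supply in terms of pb becomes qs = -172 + 6(pb + 33) = 26 + 6pb. Setting this equal to demand: 332 - 2pb = 26 + 6pb, so pb = 38.25.
Sellers receive ps = 38.25 + 33 = 71.25; q' = 332 − 2·38.25 = 255.5.
Buyers' price falls by p* − pb = 63 − 38.25 = 24.75; sellers' price rises by ps − p* = 71.25 − 63 = 8.25.
So producers capture 8.25/33 = 0.25 of each unit of subsidy.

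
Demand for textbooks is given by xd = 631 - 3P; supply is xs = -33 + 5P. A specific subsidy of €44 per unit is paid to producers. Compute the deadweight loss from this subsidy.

Deadweight loss = €1815

Pre-subsidy: 631 - 3P = -33 + 5P gives P* = 83, x* = 382.
With the subsidy, sellers receive Ps = Pb + 44 for each unit, where Pb is the price buyers pay.
Supply in terms of Pb becomes xs = -33 + 5(Pb + 44) = 187 + 5Pb. Setting this equal to demand: 631 - 3Pb = 187 + 5Pb, so Pb = 55.5.
Sellers receive Ps = 55.5 + 44 = 99.5; x' = 631 − 3·55.5 = 464.5.
The subsidy expands output by 464.5 − 382 = 82.5 past the efficient level; on those units the gap between marginal cost and willingness to pay runs from 0 up to 44.
DWL = ½ × 44 × 82.5 = 1815.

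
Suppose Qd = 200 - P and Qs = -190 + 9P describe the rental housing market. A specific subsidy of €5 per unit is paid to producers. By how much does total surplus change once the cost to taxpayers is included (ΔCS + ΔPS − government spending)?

Pre-subsidy: 200 - P = -190 + 9P gives P* = 39, Q* = 161.
With the subsidy, sellers receive Ps = Pb + 5 for each unit, where Pb is the price buyers pay.
Supply in terms of Pb becomes Qs = -190 + 9(Pb + 5) = -145 + 9Pb. Setting this equal to demand: 200 - Pb = -145 + 9Pb, so Pb = 34.5.
Sellers receive Ps = 34.5 + 5 = 39.5; Q' = 200 − 1·34.5 = 165.5.
ΔCS = ½(161 + 165.5)(39 − 34.5) = 734.625; ΔPS = ½(161 + 165.5)(39.5 − 39) = 81.625.
Government spending = 5 × 165.5 = 827.5.
Net change = 734.625 + 81.625 − 827.5 = -11.25. The loss equals the DWL triangle ½·5·4.5.

Net change in total surplus = -€11.25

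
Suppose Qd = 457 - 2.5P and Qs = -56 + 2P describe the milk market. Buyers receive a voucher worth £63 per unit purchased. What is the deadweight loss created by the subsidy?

Deadweight loss = £2205

Pre-subsidy: 457 - 2.5P = -56 + 2P gives P* = 114, Q* = 172.
With the rebate, buyers effectively pay Pb = Ps − 63, where Ps is the price sellers receive.
Demand in terms of Ps becomes Qd = 457 − 2.5(Ps − 63) = 614.5 - 2.5Ps. Setting this equal to supply: 614.5 - 2.5Ps = -56 + 2Ps, so Ps = 149.
Buyers pay Pb = 149 − 63 = 86; Q' = -56 + 2·149 = 242.
The subsidy expands output by 242 − 172 = 70 past the efficient level; on those units the gap between marginal cost and willingness to pay runs from 0 up to 63.
DWL = ½ × 63 × 70 = 2205.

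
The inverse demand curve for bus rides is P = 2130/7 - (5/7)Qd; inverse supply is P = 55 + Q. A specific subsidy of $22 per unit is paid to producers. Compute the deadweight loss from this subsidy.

Deadweight loss = 847/6

Pre-subsidy: 2130/7 - (5/7)Q = 55 + Q gives Q* = 1745/12 and P* = 2405/12.
With the subsidy, sellers receive Ps = Pb + 22 for each unit, where Pb is the price buyers pay.
On the curves, Pb = 2130/7 - (5/7)Q and Ps = 55 + Q; the wedge Ps − Pb = 22 gives 55 + Q − (2130/7 - (5/7)Q) = 22, so Q' = 158.25.
Then Pb = 2130/7 − (5/7)·158.25 = 191.25 and Ps = 55 + 1·158.25 = 213.25.
The subsidy expands output by 158.25 − 1745/12 = 77/6 past the efficient level; on those units the gap between marginal cost and willingness to pay runs from 0 up to 22.
DWL = ½ × 22 × 77/6 = 847/6.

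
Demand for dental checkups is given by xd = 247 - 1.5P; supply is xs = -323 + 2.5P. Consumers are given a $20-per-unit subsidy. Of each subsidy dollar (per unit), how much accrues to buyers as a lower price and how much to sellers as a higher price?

Buyers gain $12.5 per unit; sellers gain $7.5 per unit

Pre-subsidy: 247 - 1.5P = -323 + 2.5P gives P* = 142.5, x* = 33.25.
With the rebate, buyers effectively pay Pb = Ps − 20, where Ps is the price sellers receive.
Demand in terms of Ps becomes xd = 247 − 1.5(Ps − 20) = 277 - 1.5Ps. Setting this equal to supply: 277 - 1.5Ps = -323 + 2.5Ps, so Ps = 150.
Buyers pay Pb = 150 − 20 = 130; x' = -323 + 2.5·150 = 52.
Buyers' price falls by P* − Pb = 142.5 − 130 = 12.5; sellers' price rises by Ps − P* = 150 − 142.5 = 7.5.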